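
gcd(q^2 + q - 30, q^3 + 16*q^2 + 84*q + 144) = q + 6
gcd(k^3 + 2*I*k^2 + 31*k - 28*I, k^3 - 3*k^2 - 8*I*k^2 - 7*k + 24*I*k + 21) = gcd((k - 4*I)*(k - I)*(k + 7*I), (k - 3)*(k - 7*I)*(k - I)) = k - I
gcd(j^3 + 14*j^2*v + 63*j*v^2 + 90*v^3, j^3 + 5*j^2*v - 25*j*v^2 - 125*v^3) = j + 5*v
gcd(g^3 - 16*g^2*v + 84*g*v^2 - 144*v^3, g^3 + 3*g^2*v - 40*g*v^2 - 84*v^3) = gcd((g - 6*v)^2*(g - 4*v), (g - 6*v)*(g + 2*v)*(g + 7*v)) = -g + 6*v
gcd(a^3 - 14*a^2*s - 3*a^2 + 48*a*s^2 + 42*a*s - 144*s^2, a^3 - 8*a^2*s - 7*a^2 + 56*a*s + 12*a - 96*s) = -a^2 + 8*a*s + 3*a - 24*s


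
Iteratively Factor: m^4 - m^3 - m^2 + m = (m)*(m^3 - m^2 - m + 1) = m*(m - 1)*(m^2 - 1) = m*(m - 1)^2*(m + 1)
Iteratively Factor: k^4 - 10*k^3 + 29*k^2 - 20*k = (k)*(k^3 - 10*k^2 + 29*k - 20) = k*(k - 5)*(k^2 - 5*k + 4) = k*(k - 5)*(k - 4)*(k - 1)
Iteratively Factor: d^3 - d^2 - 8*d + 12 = (d + 3)*(d^2 - 4*d + 4) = (d - 2)*(d + 3)*(d - 2)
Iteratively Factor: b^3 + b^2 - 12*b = (b)*(b^2 + b - 12) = b*(b - 3)*(b + 4)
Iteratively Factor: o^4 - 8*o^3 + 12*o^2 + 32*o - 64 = (o + 2)*(o^3 - 10*o^2 + 32*o - 32) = (o - 4)*(o + 2)*(o^2 - 6*o + 8) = (o - 4)^2*(o + 2)*(o - 2)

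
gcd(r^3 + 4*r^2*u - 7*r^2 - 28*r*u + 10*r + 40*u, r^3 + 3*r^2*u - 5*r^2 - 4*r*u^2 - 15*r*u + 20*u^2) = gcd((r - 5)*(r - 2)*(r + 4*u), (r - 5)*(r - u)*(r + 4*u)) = r^2 + 4*r*u - 5*r - 20*u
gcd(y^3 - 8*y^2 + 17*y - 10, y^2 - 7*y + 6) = y - 1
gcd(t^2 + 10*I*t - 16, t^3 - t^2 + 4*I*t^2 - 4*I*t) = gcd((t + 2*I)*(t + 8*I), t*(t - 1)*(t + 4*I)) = 1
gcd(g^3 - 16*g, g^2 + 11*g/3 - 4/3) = g + 4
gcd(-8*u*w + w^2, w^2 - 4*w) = w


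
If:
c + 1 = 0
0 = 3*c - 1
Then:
No Solution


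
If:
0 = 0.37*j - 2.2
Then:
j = 5.95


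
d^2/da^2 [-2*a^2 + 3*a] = -4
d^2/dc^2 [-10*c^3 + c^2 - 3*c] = 2 - 60*c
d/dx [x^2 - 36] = 2*x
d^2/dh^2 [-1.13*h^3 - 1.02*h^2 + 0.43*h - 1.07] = -6.78*h - 2.04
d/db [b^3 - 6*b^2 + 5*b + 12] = 3*b^2 - 12*b + 5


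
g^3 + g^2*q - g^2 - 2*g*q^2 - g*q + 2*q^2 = (g - 1)*(g - q)*(g + 2*q)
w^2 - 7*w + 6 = (w - 6)*(w - 1)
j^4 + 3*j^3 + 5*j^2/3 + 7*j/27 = j*(j + 1/3)^2*(j + 7/3)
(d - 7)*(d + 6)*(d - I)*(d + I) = d^4 - d^3 - 41*d^2 - d - 42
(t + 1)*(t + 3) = t^2 + 4*t + 3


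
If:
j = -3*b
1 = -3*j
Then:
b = 1/9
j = -1/3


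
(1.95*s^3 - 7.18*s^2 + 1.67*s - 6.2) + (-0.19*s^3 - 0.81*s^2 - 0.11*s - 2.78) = 1.76*s^3 - 7.99*s^2 + 1.56*s - 8.98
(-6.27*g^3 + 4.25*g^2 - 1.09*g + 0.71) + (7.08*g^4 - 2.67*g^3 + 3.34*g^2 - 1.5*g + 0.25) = 7.08*g^4 - 8.94*g^3 + 7.59*g^2 - 2.59*g + 0.96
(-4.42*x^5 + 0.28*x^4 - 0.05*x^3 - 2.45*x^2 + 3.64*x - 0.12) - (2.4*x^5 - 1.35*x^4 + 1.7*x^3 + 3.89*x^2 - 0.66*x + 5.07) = -6.82*x^5 + 1.63*x^4 - 1.75*x^3 - 6.34*x^2 + 4.3*x - 5.19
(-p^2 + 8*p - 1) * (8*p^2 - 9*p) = -8*p^4 + 73*p^3 - 80*p^2 + 9*p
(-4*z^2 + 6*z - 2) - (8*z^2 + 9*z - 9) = -12*z^2 - 3*z + 7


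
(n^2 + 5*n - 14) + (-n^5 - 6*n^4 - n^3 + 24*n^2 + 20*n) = -n^5 - 6*n^4 - n^3 + 25*n^2 + 25*n - 14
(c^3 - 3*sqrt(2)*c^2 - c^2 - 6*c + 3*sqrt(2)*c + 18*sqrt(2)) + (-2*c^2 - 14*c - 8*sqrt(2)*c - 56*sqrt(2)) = c^3 - 3*sqrt(2)*c^2 - 3*c^2 - 20*c - 5*sqrt(2)*c - 38*sqrt(2)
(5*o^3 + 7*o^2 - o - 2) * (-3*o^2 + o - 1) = -15*o^5 - 16*o^4 + 5*o^3 - 2*o^2 - o + 2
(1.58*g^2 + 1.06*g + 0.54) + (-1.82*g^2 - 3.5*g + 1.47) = -0.24*g^2 - 2.44*g + 2.01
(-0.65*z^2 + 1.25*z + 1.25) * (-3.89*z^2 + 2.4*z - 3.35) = 2.5285*z^4 - 6.4225*z^3 + 0.315*z^2 - 1.1875*z - 4.1875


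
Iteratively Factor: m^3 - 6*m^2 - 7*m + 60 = (m + 3)*(m^2 - 9*m + 20) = (m - 4)*(m + 3)*(m - 5)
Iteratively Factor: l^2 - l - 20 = (l - 5)*(l + 4)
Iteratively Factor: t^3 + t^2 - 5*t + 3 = (t - 1)*(t^2 + 2*t - 3) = (t - 1)^2*(t + 3)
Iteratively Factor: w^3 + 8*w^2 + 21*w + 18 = (w + 2)*(w^2 + 6*w + 9) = (w + 2)*(w + 3)*(w + 3)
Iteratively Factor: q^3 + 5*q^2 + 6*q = (q)*(q^2 + 5*q + 6) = q*(q + 2)*(q + 3)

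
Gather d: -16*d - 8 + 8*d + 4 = -8*d - 4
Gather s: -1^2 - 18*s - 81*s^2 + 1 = -81*s^2 - 18*s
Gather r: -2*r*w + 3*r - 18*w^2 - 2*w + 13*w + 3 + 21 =r*(3 - 2*w) - 18*w^2 + 11*w + 24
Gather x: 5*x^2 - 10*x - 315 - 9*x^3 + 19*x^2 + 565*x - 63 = -9*x^3 + 24*x^2 + 555*x - 378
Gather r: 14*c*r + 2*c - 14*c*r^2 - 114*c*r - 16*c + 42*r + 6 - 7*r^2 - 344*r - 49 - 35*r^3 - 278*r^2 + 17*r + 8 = -14*c - 35*r^3 + r^2*(-14*c - 285) + r*(-100*c - 285) - 35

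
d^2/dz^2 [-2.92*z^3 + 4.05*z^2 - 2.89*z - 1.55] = 8.1 - 17.52*z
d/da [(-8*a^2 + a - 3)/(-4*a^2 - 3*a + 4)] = (28*a^2 - 88*a - 5)/(16*a^4 + 24*a^3 - 23*a^2 - 24*a + 16)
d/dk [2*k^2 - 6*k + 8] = 4*k - 6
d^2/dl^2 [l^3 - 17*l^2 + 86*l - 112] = 6*l - 34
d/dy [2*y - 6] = 2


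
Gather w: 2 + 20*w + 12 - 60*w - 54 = -40*w - 40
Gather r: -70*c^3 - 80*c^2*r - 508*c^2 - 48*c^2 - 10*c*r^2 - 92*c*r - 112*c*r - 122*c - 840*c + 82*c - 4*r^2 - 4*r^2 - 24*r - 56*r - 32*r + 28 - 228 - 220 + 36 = -70*c^3 - 556*c^2 - 880*c + r^2*(-10*c - 8) + r*(-80*c^2 - 204*c - 112) - 384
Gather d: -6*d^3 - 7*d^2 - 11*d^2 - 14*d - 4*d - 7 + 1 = -6*d^3 - 18*d^2 - 18*d - 6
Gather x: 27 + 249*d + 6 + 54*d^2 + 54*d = 54*d^2 + 303*d + 33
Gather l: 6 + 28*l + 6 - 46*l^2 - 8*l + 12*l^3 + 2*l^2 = 12*l^3 - 44*l^2 + 20*l + 12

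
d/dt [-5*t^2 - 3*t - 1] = -10*t - 3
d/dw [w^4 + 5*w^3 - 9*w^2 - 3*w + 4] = 4*w^3 + 15*w^2 - 18*w - 3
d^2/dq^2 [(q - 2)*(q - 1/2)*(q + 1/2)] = 6*q - 4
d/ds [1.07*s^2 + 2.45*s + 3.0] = 2.14*s + 2.45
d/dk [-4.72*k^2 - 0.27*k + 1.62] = -9.44*k - 0.27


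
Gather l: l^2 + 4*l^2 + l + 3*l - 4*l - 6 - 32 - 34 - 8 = 5*l^2 - 80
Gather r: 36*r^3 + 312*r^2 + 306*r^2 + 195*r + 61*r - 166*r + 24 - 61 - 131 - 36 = 36*r^3 + 618*r^2 + 90*r - 204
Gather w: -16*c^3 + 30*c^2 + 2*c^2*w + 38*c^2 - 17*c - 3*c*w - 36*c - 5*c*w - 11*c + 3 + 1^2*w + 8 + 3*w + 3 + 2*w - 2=-16*c^3 + 68*c^2 - 64*c + w*(2*c^2 - 8*c + 6) + 12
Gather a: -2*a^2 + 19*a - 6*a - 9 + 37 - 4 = -2*a^2 + 13*a + 24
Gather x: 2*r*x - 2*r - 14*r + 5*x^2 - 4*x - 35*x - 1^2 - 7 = -16*r + 5*x^2 + x*(2*r - 39) - 8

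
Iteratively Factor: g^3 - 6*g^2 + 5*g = (g - 1)*(g^2 - 5*g) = g*(g - 1)*(g - 5)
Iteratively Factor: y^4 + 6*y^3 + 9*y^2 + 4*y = (y + 1)*(y^3 + 5*y^2 + 4*y) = (y + 1)^2*(y^2 + 4*y) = (y + 1)^2*(y + 4)*(y)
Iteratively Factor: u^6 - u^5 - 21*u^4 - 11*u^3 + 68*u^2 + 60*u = (u - 2)*(u^5 + u^4 - 19*u^3 - 49*u^2 - 30*u) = (u - 5)*(u - 2)*(u^4 + 6*u^3 + 11*u^2 + 6*u) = (u - 5)*(u - 2)*(u + 1)*(u^3 + 5*u^2 + 6*u) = (u - 5)*(u - 2)*(u + 1)*(u + 2)*(u^2 + 3*u) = (u - 5)*(u - 2)*(u + 1)*(u + 2)*(u + 3)*(u)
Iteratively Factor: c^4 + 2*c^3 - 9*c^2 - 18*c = (c)*(c^3 + 2*c^2 - 9*c - 18) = c*(c + 3)*(c^2 - c - 6) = c*(c - 3)*(c + 3)*(c + 2)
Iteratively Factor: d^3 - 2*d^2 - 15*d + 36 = (d - 3)*(d^2 + d - 12) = (d - 3)*(d + 4)*(d - 3)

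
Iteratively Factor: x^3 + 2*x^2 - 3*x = (x)*(x^2 + 2*x - 3) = x*(x - 1)*(x + 3)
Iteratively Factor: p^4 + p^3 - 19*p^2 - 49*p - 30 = (p - 5)*(p^3 + 6*p^2 + 11*p + 6) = (p - 5)*(p + 3)*(p^2 + 3*p + 2) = (p - 5)*(p + 2)*(p + 3)*(p + 1)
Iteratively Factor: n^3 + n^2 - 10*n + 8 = (n - 1)*(n^2 + 2*n - 8) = (n - 2)*(n - 1)*(n + 4)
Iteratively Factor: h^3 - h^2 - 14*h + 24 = (h - 2)*(h^2 + h - 12) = (h - 2)*(h + 4)*(h - 3)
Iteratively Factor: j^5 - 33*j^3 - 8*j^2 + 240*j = (j)*(j^4 - 33*j^2 - 8*j + 240) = j*(j + 4)*(j^3 - 4*j^2 - 17*j + 60) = j*(j - 5)*(j + 4)*(j^2 + j - 12) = j*(j - 5)*(j + 4)^2*(j - 3)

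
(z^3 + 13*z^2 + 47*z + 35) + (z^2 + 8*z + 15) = z^3 + 14*z^2 + 55*z + 50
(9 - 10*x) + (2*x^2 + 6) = 2*x^2 - 10*x + 15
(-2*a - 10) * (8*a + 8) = -16*a^2 - 96*a - 80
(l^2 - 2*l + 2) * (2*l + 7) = 2*l^3 + 3*l^2 - 10*l + 14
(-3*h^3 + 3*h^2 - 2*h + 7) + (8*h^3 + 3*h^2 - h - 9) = 5*h^3 + 6*h^2 - 3*h - 2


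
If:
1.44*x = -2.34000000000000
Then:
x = -1.62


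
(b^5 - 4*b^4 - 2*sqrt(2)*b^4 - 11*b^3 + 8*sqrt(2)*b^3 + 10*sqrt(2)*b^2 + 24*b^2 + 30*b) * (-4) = -4*b^5 + 8*sqrt(2)*b^4 + 16*b^4 - 32*sqrt(2)*b^3 + 44*b^3 - 96*b^2 - 40*sqrt(2)*b^2 - 120*b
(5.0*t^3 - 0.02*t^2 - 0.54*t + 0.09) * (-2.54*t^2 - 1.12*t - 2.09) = -12.7*t^5 - 5.5492*t^4 - 9.056*t^3 + 0.418*t^2 + 1.0278*t - 0.1881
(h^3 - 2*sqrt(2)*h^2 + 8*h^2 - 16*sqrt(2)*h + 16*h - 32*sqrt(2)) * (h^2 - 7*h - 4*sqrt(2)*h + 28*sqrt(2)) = h^5 - 6*sqrt(2)*h^4 + h^4 - 24*h^3 - 6*sqrt(2)*h^3 - 96*h^2 + 240*sqrt(2)*h^2 - 640*h + 672*sqrt(2)*h - 1792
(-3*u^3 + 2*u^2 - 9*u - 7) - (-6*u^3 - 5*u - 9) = 3*u^3 + 2*u^2 - 4*u + 2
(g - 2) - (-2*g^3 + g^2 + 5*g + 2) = 2*g^3 - g^2 - 4*g - 4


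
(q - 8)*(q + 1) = q^2 - 7*q - 8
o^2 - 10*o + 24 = (o - 6)*(o - 4)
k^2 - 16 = (k - 4)*(k + 4)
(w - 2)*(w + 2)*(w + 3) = w^3 + 3*w^2 - 4*w - 12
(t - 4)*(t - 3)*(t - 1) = t^3 - 8*t^2 + 19*t - 12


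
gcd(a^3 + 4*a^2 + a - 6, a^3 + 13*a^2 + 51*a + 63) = a + 3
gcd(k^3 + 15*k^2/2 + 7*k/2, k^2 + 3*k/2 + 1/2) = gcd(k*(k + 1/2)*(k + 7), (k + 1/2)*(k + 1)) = k + 1/2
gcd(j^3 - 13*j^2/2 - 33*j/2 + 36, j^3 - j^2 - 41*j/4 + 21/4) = j + 3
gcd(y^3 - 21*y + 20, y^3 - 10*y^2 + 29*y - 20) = y^2 - 5*y + 4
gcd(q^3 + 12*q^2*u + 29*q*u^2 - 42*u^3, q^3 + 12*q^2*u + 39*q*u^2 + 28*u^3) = q + 7*u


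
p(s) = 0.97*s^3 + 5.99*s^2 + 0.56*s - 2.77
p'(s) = 2.91*s^2 + 11.98*s + 0.56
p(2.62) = 57.26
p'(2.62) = 51.92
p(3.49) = 113.38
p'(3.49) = 77.81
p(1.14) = 7.09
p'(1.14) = 18.00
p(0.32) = -1.95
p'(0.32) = 4.69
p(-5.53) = 13.27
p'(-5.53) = 23.30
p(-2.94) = 22.71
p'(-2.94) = -9.51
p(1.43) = 13.12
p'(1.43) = 23.64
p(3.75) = 134.72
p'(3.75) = 86.41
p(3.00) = 79.01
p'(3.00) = 62.69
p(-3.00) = 23.27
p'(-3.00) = -9.19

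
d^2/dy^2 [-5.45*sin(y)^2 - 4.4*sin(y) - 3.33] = 4.4*sin(y) - 10.9*cos(2*y)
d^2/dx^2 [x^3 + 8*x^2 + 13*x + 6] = 6*x + 16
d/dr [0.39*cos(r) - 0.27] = -0.39*sin(r)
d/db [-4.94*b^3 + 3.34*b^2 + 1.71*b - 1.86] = -14.82*b^2 + 6.68*b + 1.71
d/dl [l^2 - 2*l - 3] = 2*l - 2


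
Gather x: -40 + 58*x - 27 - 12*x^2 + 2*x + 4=-12*x^2 + 60*x - 63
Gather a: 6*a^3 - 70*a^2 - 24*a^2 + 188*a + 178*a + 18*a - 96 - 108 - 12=6*a^3 - 94*a^2 + 384*a - 216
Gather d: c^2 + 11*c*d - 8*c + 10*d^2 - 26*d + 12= c^2 - 8*c + 10*d^2 + d*(11*c - 26) + 12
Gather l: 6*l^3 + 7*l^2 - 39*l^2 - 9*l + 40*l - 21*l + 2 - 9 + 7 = 6*l^3 - 32*l^2 + 10*l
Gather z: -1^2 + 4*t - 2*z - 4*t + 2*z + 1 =0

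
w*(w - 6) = w^2 - 6*w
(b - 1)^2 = b^2 - 2*b + 1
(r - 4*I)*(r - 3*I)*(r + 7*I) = r^3 + 37*r - 84*I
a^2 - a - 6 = (a - 3)*(a + 2)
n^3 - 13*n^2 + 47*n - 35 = (n - 7)*(n - 5)*(n - 1)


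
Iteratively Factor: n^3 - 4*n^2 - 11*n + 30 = (n - 5)*(n^2 + n - 6) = (n - 5)*(n - 2)*(n + 3)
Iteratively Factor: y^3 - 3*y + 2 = (y - 1)*(y^2 + y - 2) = (y - 1)*(y + 2)*(y - 1)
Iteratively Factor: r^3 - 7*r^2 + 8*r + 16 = (r + 1)*(r^2 - 8*r + 16) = (r - 4)*(r + 1)*(r - 4)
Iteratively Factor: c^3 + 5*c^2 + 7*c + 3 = (c + 1)*(c^2 + 4*c + 3) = (c + 1)^2*(c + 3)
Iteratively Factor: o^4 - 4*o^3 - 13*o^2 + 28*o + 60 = (o - 5)*(o^3 + o^2 - 8*o - 12) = (o - 5)*(o + 2)*(o^2 - o - 6) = (o - 5)*(o + 2)^2*(o - 3)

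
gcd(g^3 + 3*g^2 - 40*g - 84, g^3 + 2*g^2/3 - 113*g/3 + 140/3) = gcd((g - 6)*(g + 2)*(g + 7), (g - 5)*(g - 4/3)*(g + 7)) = g + 7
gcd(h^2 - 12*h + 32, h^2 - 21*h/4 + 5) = h - 4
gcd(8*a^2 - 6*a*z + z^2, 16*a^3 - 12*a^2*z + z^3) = -2*a + z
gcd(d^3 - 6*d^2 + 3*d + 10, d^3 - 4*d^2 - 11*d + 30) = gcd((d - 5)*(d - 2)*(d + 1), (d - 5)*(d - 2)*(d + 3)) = d^2 - 7*d + 10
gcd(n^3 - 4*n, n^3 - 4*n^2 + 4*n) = n^2 - 2*n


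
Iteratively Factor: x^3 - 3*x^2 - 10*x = (x)*(x^2 - 3*x - 10) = x*(x - 5)*(x + 2)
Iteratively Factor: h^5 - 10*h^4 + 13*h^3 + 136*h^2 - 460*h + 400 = (h + 4)*(h^4 - 14*h^3 + 69*h^2 - 140*h + 100) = (h - 2)*(h + 4)*(h^3 - 12*h^2 + 45*h - 50) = (h - 5)*(h - 2)*(h + 4)*(h^2 - 7*h + 10) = (h - 5)^2*(h - 2)*(h + 4)*(h - 2)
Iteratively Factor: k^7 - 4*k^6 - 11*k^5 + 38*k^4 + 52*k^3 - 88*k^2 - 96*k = (k + 2)*(k^6 - 6*k^5 + k^4 + 36*k^3 - 20*k^2 - 48*k) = (k - 4)*(k + 2)*(k^5 - 2*k^4 - 7*k^3 + 8*k^2 + 12*k) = (k - 4)*(k - 2)*(k + 2)*(k^4 - 7*k^2 - 6*k) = (k - 4)*(k - 2)*(k + 1)*(k + 2)*(k^3 - k^2 - 6*k) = k*(k - 4)*(k - 2)*(k + 1)*(k + 2)*(k^2 - k - 6) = k*(k - 4)*(k - 2)*(k + 1)*(k + 2)^2*(k - 3)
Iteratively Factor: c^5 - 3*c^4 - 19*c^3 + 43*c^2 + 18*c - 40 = (c - 1)*(c^4 - 2*c^3 - 21*c^2 + 22*c + 40) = (c - 5)*(c - 1)*(c^3 + 3*c^2 - 6*c - 8) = (c - 5)*(c - 1)*(c + 1)*(c^2 + 2*c - 8) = (c - 5)*(c - 2)*(c - 1)*(c + 1)*(c + 4)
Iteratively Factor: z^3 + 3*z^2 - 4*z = (z)*(z^2 + 3*z - 4) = z*(z + 4)*(z - 1)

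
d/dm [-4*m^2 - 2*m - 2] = -8*m - 2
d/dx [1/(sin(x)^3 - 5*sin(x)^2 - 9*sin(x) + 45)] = (-3*sin(x)^2 + 10*sin(x) + 9)*cos(x)/(sin(x)^3 - 5*sin(x)^2 - 9*sin(x) + 45)^2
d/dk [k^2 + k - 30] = 2*k + 1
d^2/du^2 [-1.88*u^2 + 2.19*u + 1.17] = -3.76000000000000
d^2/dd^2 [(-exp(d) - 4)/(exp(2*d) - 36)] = (8*(exp(d) + 2)*(exp(2*d) - 36)*exp(d) - 8*(exp(d) + 4)*exp(3*d) - (exp(2*d) - 36)^2)*exp(d)/(exp(2*d) - 36)^3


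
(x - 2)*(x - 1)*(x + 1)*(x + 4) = x^4 + 2*x^3 - 9*x^2 - 2*x + 8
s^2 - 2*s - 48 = (s - 8)*(s + 6)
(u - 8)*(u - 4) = u^2 - 12*u + 32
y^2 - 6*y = y*(y - 6)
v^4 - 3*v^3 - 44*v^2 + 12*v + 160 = (v - 8)*(v - 2)*(v + 2)*(v + 5)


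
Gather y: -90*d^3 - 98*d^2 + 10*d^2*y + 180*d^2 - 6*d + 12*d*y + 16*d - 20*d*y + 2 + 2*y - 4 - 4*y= -90*d^3 + 82*d^2 + 10*d + y*(10*d^2 - 8*d - 2) - 2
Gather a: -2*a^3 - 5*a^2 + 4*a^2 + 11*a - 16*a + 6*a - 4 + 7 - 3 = -2*a^3 - a^2 + a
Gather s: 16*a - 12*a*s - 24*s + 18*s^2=16*a + 18*s^2 + s*(-12*a - 24)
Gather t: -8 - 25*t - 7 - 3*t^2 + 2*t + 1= -3*t^2 - 23*t - 14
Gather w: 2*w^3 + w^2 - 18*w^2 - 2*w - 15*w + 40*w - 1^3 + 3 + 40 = 2*w^3 - 17*w^2 + 23*w + 42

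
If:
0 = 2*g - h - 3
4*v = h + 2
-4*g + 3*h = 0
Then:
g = 9/2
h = 6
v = 2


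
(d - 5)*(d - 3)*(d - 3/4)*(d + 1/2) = d^4 - 33*d^3/4 + 133*d^2/8 - 3*d/4 - 45/8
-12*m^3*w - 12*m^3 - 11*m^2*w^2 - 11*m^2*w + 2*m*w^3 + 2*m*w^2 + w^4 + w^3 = (-3*m + w)*(m + w)*(4*m + w)*(w + 1)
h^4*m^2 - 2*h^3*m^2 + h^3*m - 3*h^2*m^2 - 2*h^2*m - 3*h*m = h*(h - 3)*(h*m + 1)*(h*m + m)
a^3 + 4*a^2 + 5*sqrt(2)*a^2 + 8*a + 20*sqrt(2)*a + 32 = (a + 4)*(a + sqrt(2))*(a + 4*sqrt(2))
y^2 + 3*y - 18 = (y - 3)*(y + 6)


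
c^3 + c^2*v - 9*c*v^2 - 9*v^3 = (c - 3*v)*(c + v)*(c + 3*v)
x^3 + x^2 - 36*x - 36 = (x - 6)*(x + 1)*(x + 6)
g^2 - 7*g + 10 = (g - 5)*(g - 2)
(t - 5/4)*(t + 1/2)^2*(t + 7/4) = t^4 + 3*t^3/2 - 23*t^2/16 - 33*t/16 - 35/64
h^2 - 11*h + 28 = (h - 7)*(h - 4)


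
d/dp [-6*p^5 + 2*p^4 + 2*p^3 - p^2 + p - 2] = -30*p^4 + 8*p^3 + 6*p^2 - 2*p + 1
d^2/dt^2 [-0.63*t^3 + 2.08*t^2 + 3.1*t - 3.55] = 4.16 - 3.78*t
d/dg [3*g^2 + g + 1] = 6*g + 1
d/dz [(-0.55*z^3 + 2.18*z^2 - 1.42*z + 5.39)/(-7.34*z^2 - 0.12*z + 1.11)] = (4.037*z^4 + 0.132000000000001*z^3 - 12.5159*z^2 + 83.9648*z - 0.9294)/(53.8756*z^4 + 1.7616*z^3 - 16.2804*z^2 - 0.2664*z + 1.2321)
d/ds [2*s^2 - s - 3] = 4*s - 1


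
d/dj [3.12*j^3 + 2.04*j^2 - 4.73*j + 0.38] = 9.36*j^2 + 4.08*j - 4.73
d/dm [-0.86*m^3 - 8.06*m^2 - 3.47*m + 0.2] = -2.58*m^2 - 16.12*m - 3.47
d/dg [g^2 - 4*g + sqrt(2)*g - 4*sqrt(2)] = 2*g - 4 + sqrt(2)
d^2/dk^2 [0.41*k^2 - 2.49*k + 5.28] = 0.820000000000000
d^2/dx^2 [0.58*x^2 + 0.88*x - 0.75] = 1.16000000000000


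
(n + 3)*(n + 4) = n^2 + 7*n + 12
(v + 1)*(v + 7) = v^2 + 8*v + 7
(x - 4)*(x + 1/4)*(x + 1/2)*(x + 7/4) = x^4 - 3*x^3/2 - 137*x^2/16 - 177*x/32 - 7/8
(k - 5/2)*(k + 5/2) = k^2 - 25/4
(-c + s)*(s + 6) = -c*s - 6*c + s^2 + 6*s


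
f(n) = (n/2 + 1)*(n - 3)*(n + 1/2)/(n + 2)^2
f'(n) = -2*(n/2 + 1)*(n - 3)*(n + 1/2)/(n + 2)^3 + (n/2 + 1)*(n - 3)/(n + 2)^2 + (n/2 + 1)*(n + 1/2)/(n + 2)^2 + (n - 3)*(n + 1/2)/(2*(n + 2)^2)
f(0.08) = -0.41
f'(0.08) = -0.37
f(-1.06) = 1.21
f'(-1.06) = -3.74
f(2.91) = -0.03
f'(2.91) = 0.34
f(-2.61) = -9.70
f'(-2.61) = -9.58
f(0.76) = -0.51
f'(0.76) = 0.01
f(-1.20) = 1.84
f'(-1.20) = -5.36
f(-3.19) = -7.00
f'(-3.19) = -2.15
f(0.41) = -0.49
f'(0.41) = -0.15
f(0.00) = -0.38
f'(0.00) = -0.44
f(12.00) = 4.02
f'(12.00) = 0.48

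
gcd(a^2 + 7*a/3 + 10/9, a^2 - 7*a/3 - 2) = a + 2/3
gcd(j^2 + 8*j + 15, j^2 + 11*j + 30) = j + 5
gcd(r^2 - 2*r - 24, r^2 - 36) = r - 6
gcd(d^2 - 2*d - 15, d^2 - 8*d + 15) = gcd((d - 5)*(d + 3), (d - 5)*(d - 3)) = d - 5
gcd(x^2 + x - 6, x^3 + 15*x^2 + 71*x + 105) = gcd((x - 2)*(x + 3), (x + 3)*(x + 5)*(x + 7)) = x + 3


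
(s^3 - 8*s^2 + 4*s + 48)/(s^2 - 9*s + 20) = (s^2 - 4*s - 12)/(s - 5)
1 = 1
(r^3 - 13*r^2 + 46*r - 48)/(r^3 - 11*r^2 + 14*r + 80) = (r^2 - 5*r + 6)/(r^2 - 3*r - 10)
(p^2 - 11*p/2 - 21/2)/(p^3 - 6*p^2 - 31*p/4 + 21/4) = 2/(2*p - 1)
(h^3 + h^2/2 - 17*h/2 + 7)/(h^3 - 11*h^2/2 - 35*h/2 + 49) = (h - 1)/(h - 7)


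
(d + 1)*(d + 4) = d^2 + 5*d + 4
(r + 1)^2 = r^2 + 2*r + 1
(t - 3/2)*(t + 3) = t^2 + 3*t/2 - 9/2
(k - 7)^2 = k^2 - 14*k + 49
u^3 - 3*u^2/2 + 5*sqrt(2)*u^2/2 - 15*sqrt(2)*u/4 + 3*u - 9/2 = (u - 3/2)*(u + sqrt(2))*(u + 3*sqrt(2)/2)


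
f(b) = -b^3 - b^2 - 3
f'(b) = -3*b^2 - 2*b = b*(-3*b - 2)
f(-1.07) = -2.92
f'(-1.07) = -1.29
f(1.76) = -11.55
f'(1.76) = -12.81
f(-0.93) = -3.06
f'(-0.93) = -0.73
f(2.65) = -28.63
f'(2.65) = -26.37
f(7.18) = -424.70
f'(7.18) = -169.02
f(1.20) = -6.17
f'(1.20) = -6.72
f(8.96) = -802.60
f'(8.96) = -258.76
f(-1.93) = 0.46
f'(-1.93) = -7.31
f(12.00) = -1875.00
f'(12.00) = -456.00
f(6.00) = -255.00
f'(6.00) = -120.00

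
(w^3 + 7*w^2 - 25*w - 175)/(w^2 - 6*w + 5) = (w^2 + 12*w + 35)/(w - 1)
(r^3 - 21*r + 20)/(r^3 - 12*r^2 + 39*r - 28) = (r + 5)/(r - 7)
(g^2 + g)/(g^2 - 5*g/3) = 3*(g + 1)/(3*g - 5)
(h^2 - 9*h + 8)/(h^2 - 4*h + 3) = (h - 8)/(h - 3)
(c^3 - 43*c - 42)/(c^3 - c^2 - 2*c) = (c^2 - c - 42)/(c*(c - 2))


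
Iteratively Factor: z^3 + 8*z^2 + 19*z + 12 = (z + 4)*(z^2 + 4*z + 3) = (z + 1)*(z + 4)*(z + 3)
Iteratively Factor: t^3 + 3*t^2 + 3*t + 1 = (t + 1)*(t^2 + 2*t + 1) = (t + 1)^2*(t + 1)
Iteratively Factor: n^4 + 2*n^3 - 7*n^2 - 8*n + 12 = (n + 3)*(n^3 - n^2 - 4*n + 4) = (n - 2)*(n + 3)*(n^2 + n - 2) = (n - 2)*(n + 2)*(n + 3)*(n - 1)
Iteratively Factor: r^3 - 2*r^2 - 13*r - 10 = (r + 1)*(r^2 - 3*r - 10) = (r + 1)*(r + 2)*(r - 5)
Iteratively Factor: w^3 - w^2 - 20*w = (w)*(w^2 - w - 20) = w*(w - 5)*(w + 4)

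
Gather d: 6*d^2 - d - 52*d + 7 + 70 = 6*d^2 - 53*d + 77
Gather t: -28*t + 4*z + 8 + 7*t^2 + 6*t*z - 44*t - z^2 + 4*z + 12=7*t^2 + t*(6*z - 72) - z^2 + 8*z + 20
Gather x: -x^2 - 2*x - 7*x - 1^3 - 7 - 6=-x^2 - 9*x - 14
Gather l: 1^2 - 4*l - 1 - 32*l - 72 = -36*l - 72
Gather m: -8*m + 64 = 64 - 8*m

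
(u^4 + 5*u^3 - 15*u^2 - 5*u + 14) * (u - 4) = u^5 + u^4 - 35*u^3 + 55*u^2 + 34*u - 56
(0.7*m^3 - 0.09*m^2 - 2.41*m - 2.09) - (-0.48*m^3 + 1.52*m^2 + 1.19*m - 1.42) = 1.18*m^3 - 1.61*m^2 - 3.6*m - 0.67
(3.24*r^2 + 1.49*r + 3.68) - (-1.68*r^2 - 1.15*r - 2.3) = 4.92*r^2 + 2.64*r + 5.98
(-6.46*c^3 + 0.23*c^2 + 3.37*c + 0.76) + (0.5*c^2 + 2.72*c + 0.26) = -6.46*c^3 + 0.73*c^2 + 6.09*c + 1.02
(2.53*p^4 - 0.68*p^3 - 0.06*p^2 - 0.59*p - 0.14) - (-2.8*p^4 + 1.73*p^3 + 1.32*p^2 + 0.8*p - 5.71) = 5.33*p^4 - 2.41*p^3 - 1.38*p^2 - 1.39*p + 5.57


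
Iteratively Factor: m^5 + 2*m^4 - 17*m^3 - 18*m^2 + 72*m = (m + 4)*(m^4 - 2*m^3 - 9*m^2 + 18*m) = m*(m + 4)*(m^3 - 2*m^2 - 9*m + 18) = m*(m - 2)*(m + 4)*(m^2 - 9) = m*(m - 3)*(m - 2)*(m + 4)*(m + 3)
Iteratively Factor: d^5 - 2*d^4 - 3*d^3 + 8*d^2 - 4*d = (d - 1)*(d^4 - d^3 - 4*d^2 + 4*d) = (d - 1)^2*(d^3 - 4*d) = (d - 2)*(d - 1)^2*(d^2 + 2*d) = (d - 2)*(d - 1)^2*(d + 2)*(d)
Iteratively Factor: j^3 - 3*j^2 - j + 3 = (j - 1)*(j^2 - 2*j - 3) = (j - 3)*(j - 1)*(j + 1)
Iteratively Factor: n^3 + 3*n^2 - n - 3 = (n - 1)*(n^2 + 4*n + 3) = (n - 1)*(n + 3)*(n + 1)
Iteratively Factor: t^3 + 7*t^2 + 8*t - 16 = (t - 1)*(t^2 + 8*t + 16) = (t - 1)*(t + 4)*(t + 4)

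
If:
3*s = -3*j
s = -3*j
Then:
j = 0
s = 0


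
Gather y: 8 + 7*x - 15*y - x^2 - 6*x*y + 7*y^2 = -x^2 + 7*x + 7*y^2 + y*(-6*x - 15) + 8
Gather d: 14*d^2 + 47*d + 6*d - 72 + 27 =14*d^2 + 53*d - 45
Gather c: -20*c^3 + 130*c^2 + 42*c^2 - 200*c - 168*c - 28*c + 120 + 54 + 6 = -20*c^3 + 172*c^2 - 396*c + 180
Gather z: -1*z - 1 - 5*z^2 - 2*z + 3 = -5*z^2 - 3*z + 2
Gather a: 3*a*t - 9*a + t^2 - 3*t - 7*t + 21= a*(3*t - 9) + t^2 - 10*t + 21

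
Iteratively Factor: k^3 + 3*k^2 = (k)*(k^2 + 3*k) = k*(k + 3)*(k)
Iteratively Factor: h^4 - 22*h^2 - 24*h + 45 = (h + 3)*(h^3 - 3*h^2 - 13*h + 15) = (h - 1)*(h + 3)*(h^2 - 2*h - 15) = (h - 5)*(h - 1)*(h + 3)*(h + 3)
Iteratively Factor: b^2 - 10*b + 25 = (b - 5)*(b - 5)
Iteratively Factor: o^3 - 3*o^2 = (o - 3)*(o^2) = o*(o - 3)*(o)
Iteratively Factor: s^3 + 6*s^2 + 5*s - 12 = (s + 4)*(s^2 + 2*s - 3) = (s + 3)*(s + 4)*(s - 1)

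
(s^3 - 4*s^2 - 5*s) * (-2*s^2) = -2*s^5 + 8*s^4 + 10*s^3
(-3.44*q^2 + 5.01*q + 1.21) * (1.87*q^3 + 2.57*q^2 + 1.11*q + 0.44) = -6.4328*q^5 + 0.527900000000001*q^4 + 11.32*q^3 + 7.1572*q^2 + 3.5475*q + 0.5324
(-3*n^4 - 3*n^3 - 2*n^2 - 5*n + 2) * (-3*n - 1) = 9*n^5 + 12*n^4 + 9*n^3 + 17*n^2 - n - 2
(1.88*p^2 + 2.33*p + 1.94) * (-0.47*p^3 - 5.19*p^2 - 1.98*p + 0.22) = -0.8836*p^5 - 10.8523*p^4 - 16.7269*p^3 - 14.2684*p^2 - 3.3286*p + 0.4268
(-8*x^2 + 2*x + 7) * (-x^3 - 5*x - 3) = 8*x^5 - 2*x^4 + 33*x^3 + 14*x^2 - 41*x - 21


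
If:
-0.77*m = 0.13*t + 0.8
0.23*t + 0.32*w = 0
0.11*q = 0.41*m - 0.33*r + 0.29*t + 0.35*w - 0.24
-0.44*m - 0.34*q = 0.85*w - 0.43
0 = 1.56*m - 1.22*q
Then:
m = -0.74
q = -0.95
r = -1.54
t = -1.76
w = 1.27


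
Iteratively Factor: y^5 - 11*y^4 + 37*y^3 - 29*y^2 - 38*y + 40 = (y + 1)*(y^4 - 12*y^3 + 49*y^2 - 78*y + 40) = (y - 2)*(y + 1)*(y^3 - 10*y^2 + 29*y - 20) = (y - 4)*(y - 2)*(y + 1)*(y^2 - 6*y + 5) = (y - 5)*(y - 4)*(y - 2)*(y + 1)*(y - 1)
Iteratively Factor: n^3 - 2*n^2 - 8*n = (n + 2)*(n^2 - 4*n) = n*(n + 2)*(n - 4)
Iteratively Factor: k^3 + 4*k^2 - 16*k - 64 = (k - 4)*(k^2 + 8*k + 16) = (k - 4)*(k + 4)*(k + 4)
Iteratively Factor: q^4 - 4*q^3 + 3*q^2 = (q - 1)*(q^3 - 3*q^2) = q*(q - 1)*(q^2 - 3*q) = q*(q - 3)*(q - 1)*(q)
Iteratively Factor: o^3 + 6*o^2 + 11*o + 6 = (o + 3)*(o^2 + 3*o + 2) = (o + 1)*(o + 3)*(o + 2)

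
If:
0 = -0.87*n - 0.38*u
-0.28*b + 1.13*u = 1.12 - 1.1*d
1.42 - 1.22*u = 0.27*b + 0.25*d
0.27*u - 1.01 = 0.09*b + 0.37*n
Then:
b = -2.04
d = -1.47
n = -0.84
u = 1.92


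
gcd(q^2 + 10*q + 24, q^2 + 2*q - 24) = q + 6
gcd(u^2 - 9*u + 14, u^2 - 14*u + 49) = u - 7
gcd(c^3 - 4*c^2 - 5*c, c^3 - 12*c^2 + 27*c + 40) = c^2 - 4*c - 5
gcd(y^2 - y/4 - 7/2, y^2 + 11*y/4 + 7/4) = y + 7/4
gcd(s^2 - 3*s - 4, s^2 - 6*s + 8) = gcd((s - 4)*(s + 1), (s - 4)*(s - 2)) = s - 4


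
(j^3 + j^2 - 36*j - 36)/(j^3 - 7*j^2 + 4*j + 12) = (j + 6)/(j - 2)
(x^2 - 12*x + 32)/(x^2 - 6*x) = (x^2 - 12*x + 32)/(x*(x - 6))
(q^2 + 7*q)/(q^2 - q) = (q + 7)/(q - 1)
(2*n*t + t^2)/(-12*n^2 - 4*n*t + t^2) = t/(-6*n + t)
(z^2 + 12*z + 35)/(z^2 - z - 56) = (z + 5)/(z - 8)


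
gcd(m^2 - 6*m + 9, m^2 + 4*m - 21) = m - 3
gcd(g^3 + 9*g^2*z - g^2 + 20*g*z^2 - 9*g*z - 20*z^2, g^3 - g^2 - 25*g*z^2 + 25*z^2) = g^2 + 5*g*z - g - 5*z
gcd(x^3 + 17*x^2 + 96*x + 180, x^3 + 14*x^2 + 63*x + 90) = x^2 + 11*x + 30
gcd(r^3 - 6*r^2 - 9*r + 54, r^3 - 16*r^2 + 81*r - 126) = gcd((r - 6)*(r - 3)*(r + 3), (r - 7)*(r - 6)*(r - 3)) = r^2 - 9*r + 18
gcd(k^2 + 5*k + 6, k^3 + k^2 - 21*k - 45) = k + 3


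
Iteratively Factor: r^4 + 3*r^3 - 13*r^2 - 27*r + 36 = (r - 3)*(r^3 + 6*r^2 + 5*r - 12) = (r - 3)*(r - 1)*(r^2 + 7*r + 12) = (r - 3)*(r - 1)*(r + 3)*(r + 4)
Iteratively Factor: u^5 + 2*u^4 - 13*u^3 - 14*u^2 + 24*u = (u - 1)*(u^4 + 3*u^3 - 10*u^2 - 24*u) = (u - 1)*(u + 2)*(u^3 + u^2 - 12*u) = (u - 3)*(u - 1)*(u + 2)*(u^2 + 4*u) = (u - 3)*(u - 1)*(u + 2)*(u + 4)*(u)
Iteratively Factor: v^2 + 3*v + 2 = (v + 1)*(v + 2)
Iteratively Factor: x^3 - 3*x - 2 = (x - 2)*(x^2 + 2*x + 1) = (x - 2)*(x + 1)*(x + 1)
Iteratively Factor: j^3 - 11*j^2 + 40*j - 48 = (j - 3)*(j^2 - 8*j + 16) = (j - 4)*(j - 3)*(j - 4)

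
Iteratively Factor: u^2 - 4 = (u + 2)*(u - 2)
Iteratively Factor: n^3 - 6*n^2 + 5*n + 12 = (n + 1)*(n^2 - 7*n + 12) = (n - 4)*(n + 1)*(n - 3)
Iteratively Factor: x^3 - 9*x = (x)*(x^2 - 9) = x*(x - 3)*(x + 3)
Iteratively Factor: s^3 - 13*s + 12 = (s + 4)*(s^2 - 4*s + 3) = (s - 3)*(s + 4)*(s - 1)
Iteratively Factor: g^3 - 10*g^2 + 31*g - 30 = (g - 3)*(g^2 - 7*g + 10) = (g - 5)*(g - 3)*(g - 2)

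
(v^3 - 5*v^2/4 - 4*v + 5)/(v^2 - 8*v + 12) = (4*v^2 + 3*v - 10)/(4*(v - 6))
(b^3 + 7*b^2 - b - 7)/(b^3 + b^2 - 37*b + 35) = (b + 1)/(b - 5)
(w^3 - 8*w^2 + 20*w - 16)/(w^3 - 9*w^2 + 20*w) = (w^2 - 4*w + 4)/(w*(w - 5))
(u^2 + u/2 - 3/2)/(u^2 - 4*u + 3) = (u + 3/2)/(u - 3)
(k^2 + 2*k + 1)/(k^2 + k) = (k + 1)/k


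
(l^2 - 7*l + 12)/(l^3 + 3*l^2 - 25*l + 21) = (l - 4)/(l^2 + 6*l - 7)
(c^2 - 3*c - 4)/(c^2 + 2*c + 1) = (c - 4)/(c + 1)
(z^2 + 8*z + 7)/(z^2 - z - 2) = (z + 7)/(z - 2)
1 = 1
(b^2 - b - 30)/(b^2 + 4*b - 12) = (b^2 - b - 30)/(b^2 + 4*b - 12)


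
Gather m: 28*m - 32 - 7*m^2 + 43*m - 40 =-7*m^2 + 71*m - 72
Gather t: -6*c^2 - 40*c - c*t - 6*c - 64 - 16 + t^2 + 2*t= -6*c^2 - 46*c + t^2 + t*(2 - c) - 80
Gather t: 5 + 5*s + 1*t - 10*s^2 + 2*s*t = -10*s^2 + 5*s + t*(2*s + 1) + 5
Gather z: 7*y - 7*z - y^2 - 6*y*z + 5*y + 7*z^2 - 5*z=-y^2 + 12*y + 7*z^2 + z*(-6*y - 12)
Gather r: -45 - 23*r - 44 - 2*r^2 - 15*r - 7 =-2*r^2 - 38*r - 96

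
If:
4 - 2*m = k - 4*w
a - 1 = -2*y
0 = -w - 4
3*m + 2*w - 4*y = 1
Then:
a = 1 - 2*y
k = -8*y/3 - 18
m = 4*y/3 + 3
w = -4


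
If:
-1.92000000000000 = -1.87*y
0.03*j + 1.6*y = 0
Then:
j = -54.76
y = 1.03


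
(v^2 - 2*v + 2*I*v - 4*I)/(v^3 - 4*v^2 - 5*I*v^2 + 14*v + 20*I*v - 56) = (v - 2)/(v^2 - v*(4 + 7*I) + 28*I)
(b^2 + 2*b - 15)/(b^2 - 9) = (b + 5)/(b + 3)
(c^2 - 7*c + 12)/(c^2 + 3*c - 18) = (c - 4)/(c + 6)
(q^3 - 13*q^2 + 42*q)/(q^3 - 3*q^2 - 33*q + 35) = q*(q - 6)/(q^2 + 4*q - 5)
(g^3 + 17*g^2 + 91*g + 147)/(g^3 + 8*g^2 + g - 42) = (g + 7)/(g - 2)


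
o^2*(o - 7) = o^3 - 7*o^2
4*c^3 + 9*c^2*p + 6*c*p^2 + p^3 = (c + p)^2*(4*c + p)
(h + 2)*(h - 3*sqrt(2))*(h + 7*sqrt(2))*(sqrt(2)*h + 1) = sqrt(2)*h^4 + 2*sqrt(2)*h^3 + 9*h^3 - 38*sqrt(2)*h^2 + 18*h^2 - 76*sqrt(2)*h - 42*h - 84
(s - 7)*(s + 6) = s^2 - s - 42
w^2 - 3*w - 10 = (w - 5)*(w + 2)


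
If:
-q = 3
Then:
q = -3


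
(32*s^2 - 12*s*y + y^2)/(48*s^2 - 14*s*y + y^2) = (-4*s + y)/(-6*s + y)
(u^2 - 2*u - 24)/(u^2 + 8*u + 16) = (u - 6)/(u + 4)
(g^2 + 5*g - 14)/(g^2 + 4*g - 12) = (g + 7)/(g + 6)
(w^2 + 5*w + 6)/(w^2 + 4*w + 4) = (w + 3)/(w + 2)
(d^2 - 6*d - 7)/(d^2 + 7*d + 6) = (d - 7)/(d + 6)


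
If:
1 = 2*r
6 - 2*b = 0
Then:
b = 3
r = 1/2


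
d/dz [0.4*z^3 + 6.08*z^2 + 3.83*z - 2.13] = 1.2*z^2 + 12.16*z + 3.83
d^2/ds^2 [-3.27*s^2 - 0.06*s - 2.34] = -6.54000000000000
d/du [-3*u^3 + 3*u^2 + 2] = 3*u*(2 - 3*u)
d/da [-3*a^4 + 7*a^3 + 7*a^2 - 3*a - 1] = -12*a^3 + 21*a^2 + 14*a - 3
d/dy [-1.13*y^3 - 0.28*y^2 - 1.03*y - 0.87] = -3.39*y^2 - 0.56*y - 1.03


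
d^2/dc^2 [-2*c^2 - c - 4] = -4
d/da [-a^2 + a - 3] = 1 - 2*a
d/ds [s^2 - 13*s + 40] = 2*s - 13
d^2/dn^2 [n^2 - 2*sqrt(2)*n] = 2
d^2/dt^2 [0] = 0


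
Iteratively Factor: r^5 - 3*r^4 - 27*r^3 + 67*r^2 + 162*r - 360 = (r - 5)*(r^4 + 2*r^3 - 17*r^2 - 18*r + 72) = (r - 5)*(r - 3)*(r^3 + 5*r^2 - 2*r - 24) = (r - 5)*(r - 3)*(r - 2)*(r^2 + 7*r + 12) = (r - 5)*(r - 3)*(r - 2)*(r + 4)*(r + 3)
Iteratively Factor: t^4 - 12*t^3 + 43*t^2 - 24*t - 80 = (t - 5)*(t^3 - 7*t^2 + 8*t + 16) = (t - 5)*(t - 4)*(t^2 - 3*t - 4) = (t - 5)*(t - 4)*(t + 1)*(t - 4)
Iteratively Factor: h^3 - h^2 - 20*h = (h - 5)*(h^2 + 4*h) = (h - 5)*(h + 4)*(h)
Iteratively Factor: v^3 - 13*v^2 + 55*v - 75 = (v - 5)*(v^2 - 8*v + 15) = (v - 5)*(v - 3)*(v - 5)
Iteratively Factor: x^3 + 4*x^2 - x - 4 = (x - 1)*(x^2 + 5*x + 4) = (x - 1)*(x + 4)*(x + 1)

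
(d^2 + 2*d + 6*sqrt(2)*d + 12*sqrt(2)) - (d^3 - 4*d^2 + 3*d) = -d^3 + 5*d^2 - d + 6*sqrt(2)*d + 12*sqrt(2)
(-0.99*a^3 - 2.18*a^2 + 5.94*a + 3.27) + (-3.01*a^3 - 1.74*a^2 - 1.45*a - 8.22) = -4.0*a^3 - 3.92*a^2 + 4.49*a - 4.95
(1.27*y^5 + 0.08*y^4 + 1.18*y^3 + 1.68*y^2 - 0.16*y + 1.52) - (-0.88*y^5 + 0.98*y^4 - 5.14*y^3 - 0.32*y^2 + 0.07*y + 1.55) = 2.15*y^5 - 0.9*y^4 + 6.32*y^3 + 2.0*y^2 - 0.23*y - 0.03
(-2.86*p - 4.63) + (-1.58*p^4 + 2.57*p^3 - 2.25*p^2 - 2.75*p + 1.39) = -1.58*p^4 + 2.57*p^3 - 2.25*p^2 - 5.61*p - 3.24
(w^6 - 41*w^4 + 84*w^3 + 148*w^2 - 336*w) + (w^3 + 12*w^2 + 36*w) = w^6 - 41*w^4 + 85*w^3 + 160*w^2 - 300*w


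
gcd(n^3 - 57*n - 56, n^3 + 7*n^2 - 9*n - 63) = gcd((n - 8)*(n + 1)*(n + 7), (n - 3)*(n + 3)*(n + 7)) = n + 7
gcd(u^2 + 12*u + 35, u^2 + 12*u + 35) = u^2 + 12*u + 35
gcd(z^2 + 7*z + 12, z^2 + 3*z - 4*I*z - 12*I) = z + 3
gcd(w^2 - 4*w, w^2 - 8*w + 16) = w - 4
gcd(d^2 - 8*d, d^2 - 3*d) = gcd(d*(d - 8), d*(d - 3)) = d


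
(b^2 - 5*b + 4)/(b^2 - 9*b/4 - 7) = 4*(b - 1)/(4*b + 7)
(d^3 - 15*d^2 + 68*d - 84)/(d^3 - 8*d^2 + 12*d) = (d - 7)/d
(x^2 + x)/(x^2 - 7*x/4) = 4*(x + 1)/(4*x - 7)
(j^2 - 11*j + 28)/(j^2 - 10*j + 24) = (j - 7)/(j - 6)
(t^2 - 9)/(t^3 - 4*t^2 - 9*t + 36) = 1/(t - 4)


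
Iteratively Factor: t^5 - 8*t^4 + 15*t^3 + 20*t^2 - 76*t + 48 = (t - 1)*(t^4 - 7*t^3 + 8*t^2 + 28*t - 48) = (t - 4)*(t - 1)*(t^3 - 3*t^2 - 4*t + 12) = (t - 4)*(t - 2)*(t - 1)*(t^2 - t - 6) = (t - 4)*(t - 2)*(t - 1)*(t + 2)*(t - 3)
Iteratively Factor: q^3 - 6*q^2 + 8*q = (q)*(q^2 - 6*q + 8) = q*(q - 2)*(q - 4)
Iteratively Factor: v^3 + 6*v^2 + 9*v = (v + 3)*(v^2 + 3*v) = (v + 3)^2*(v)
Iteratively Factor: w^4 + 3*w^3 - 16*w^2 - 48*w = (w + 3)*(w^3 - 16*w) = w*(w + 3)*(w^2 - 16) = w*(w - 4)*(w + 3)*(w + 4)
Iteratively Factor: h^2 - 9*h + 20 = (h - 4)*(h - 5)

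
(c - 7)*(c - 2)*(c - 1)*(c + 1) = c^4 - 9*c^3 + 13*c^2 + 9*c - 14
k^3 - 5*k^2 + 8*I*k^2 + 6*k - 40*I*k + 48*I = (k - 3)*(k - 2)*(k + 8*I)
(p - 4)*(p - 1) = p^2 - 5*p + 4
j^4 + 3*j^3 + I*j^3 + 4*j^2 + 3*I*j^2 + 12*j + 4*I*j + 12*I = (j + 3)*(j - 2*I)*(j + I)*(j + 2*I)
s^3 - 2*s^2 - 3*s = s*(s - 3)*(s + 1)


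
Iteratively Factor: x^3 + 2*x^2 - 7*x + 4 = (x + 4)*(x^2 - 2*x + 1) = (x - 1)*(x + 4)*(x - 1)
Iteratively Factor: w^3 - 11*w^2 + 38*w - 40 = (w - 5)*(w^2 - 6*w + 8) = (w - 5)*(w - 4)*(w - 2)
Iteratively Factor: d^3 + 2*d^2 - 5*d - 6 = (d + 1)*(d^2 + d - 6) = (d - 2)*(d + 1)*(d + 3)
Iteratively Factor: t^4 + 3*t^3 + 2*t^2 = (t + 2)*(t^3 + t^2) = (t + 1)*(t + 2)*(t^2) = t*(t + 1)*(t + 2)*(t)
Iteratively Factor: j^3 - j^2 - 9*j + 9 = (j - 3)*(j^2 + 2*j - 3) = (j - 3)*(j + 3)*(j - 1)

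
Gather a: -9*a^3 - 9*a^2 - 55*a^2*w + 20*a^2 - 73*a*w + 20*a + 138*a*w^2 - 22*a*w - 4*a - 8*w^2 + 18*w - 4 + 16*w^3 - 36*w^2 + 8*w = -9*a^3 + a^2*(11 - 55*w) + a*(138*w^2 - 95*w + 16) + 16*w^3 - 44*w^2 + 26*w - 4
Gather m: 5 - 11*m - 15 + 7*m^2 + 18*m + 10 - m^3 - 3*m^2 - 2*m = -m^3 + 4*m^2 + 5*m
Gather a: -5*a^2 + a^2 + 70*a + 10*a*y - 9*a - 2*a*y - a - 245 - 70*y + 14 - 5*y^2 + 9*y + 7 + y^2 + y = -4*a^2 + a*(8*y + 60) - 4*y^2 - 60*y - 224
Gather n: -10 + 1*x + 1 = x - 9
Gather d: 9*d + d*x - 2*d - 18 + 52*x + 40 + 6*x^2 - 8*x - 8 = d*(x + 7) + 6*x^2 + 44*x + 14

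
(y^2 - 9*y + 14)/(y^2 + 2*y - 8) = (y - 7)/(y + 4)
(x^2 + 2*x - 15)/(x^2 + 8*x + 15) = (x - 3)/(x + 3)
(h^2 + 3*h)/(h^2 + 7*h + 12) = h/(h + 4)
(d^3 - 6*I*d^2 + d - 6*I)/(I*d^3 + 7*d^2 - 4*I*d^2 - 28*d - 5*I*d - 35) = -(I*d^3 + 6*d^2 + I*d + 6)/(d^3 - d^2*(4 + 7*I) - d*(5 - 28*I) + 35*I)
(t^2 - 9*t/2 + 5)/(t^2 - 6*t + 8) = (t - 5/2)/(t - 4)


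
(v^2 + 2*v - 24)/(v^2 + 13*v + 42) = (v - 4)/(v + 7)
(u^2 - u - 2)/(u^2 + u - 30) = (u^2 - u - 2)/(u^2 + u - 30)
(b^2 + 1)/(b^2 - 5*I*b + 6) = (b - I)/(b - 6*I)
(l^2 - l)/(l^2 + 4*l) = (l - 1)/(l + 4)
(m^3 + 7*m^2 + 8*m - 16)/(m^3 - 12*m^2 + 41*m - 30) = (m^2 + 8*m + 16)/(m^2 - 11*m + 30)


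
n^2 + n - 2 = (n - 1)*(n + 2)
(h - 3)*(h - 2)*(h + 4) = h^3 - h^2 - 14*h + 24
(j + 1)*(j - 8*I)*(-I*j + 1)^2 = -j^4 - j^3 + 6*I*j^3 - 15*j^2 + 6*I*j^2 - 15*j - 8*I*j - 8*I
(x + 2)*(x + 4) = x^2 + 6*x + 8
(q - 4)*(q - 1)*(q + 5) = q^3 - 21*q + 20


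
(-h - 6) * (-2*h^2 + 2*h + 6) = 2*h^3 + 10*h^2 - 18*h - 36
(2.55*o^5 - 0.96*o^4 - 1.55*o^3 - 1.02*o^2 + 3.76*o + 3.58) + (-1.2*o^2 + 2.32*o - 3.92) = 2.55*o^5 - 0.96*o^4 - 1.55*o^3 - 2.22*o^2 + 6.08*o - 0.34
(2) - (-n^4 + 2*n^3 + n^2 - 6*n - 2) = n^4 - 2*n^3 - n^2 + 6*n + 4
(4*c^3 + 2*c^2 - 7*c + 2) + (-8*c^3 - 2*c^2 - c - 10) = -4*c^3 - 8*c - 8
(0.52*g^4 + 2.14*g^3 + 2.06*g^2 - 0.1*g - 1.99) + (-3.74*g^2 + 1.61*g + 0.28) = 0.52*g^4 + 2.14*g^3 - 1.68*g^2 + 1.51*g - 1.71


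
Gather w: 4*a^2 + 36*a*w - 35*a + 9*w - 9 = 4*a^2 - 35*a + w*(36*a + 9) - 9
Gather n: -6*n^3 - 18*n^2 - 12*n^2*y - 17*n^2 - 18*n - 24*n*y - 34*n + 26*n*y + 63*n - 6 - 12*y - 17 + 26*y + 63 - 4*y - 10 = -6*n^3 + n^2*(-12*y - 35) + n*(2*y + 11) + 10*y + 30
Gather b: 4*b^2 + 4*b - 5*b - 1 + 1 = 4*b^2 - b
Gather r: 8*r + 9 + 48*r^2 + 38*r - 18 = 48*r^2 + 46*r - 9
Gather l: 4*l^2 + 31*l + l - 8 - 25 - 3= 4*l^2 + 32*l - 36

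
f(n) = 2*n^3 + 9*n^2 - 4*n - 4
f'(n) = 6*n^2 + 18*n - 4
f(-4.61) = 9.76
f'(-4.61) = 40.53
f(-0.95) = 6.21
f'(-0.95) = -15.68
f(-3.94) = 29.15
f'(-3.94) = 18.22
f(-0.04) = -3.83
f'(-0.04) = -4.71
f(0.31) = -4.32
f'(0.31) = 2.16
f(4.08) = 265.33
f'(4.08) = 169.32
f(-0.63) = 1.59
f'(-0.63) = -12.96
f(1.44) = 14.87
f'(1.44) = 34.36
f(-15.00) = -4669.00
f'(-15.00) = 1076.00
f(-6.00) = -88.00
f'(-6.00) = 104.00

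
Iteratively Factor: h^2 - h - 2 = (h - 2)*(h + 1)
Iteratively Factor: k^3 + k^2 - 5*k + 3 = (k - 1)*(k^2 + 2*k - 3) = (k - 1)*(k + 3)*(k - 1)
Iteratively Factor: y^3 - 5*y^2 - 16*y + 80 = (y - 5)*(y^2 - 16) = (y - 5)*(y - 4)*(y + 4)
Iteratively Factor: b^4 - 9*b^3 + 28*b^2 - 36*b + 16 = (b - 2)*(b^3 - 7*b^2 + 14*b - 8) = (b - 2)^2*(b^2 - 5*b + 4) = (b - 4)*(b - 2)^2*(b - 1)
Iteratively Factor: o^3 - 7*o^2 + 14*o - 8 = (o - 4)*(o^2 - 3*o + 2) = (o - 4)*(o - 2)*(o - 1)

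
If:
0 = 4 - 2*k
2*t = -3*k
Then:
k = 2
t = -3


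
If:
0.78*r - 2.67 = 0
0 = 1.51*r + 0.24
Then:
No Solution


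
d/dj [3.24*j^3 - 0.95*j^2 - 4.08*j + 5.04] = 9.72*j^2 - 1.9*j - 4.08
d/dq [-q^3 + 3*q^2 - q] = -3*q^2 + 6*q - 1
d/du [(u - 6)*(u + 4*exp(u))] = u + (u - 6)*(4*exp(u) + 1) + 4*exp(u)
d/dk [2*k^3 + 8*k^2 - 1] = 2*k*(3*k + 8)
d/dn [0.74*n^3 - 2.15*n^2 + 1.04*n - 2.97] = 2.22*n^2 - 4.3*n + 1.04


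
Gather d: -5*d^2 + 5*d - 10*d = -5*d^2 - 5*d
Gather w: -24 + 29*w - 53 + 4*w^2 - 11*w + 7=4*w^2 + 18*w - 70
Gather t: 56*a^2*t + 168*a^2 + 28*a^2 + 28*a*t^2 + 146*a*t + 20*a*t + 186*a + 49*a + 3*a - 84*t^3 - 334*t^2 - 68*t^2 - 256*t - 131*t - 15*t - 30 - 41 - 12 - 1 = 196*a^2 + 238*a - 84*t^3 + t^2*(28*a - 402) + t*(56*a^2 + 166*a - 402) - 84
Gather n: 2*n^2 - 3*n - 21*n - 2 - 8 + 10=2*n^2 - 24*n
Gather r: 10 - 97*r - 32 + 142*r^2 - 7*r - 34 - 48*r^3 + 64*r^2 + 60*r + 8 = -48*r^3 + 206*r^2 - 44*r - 48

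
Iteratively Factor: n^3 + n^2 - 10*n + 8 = (n - 1)*(n^2 + 2*n - 8) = (n - 2)*(n - 1)*(n + 4)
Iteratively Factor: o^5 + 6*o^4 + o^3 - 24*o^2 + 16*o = (o + 4)*(o^4 + 2*o^3 - 7*o^2 + 4*o) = (o - 1)*(o + 4)*(o^3 + 3*o^2 - 4*o) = o*(o - 1)*(o + 4)*(o^2 + 3*o - 4) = o*(o - 1)*(o + 4)^2*(o - 1)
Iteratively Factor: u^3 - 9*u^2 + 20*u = (u)*(u^2 - 9*u + 20) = u*(u - 5)*(u - 4)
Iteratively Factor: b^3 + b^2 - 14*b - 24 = (b - 4)*(b^2 + 5*b + 6) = (b - 4)*(b + 2)*(b + 3)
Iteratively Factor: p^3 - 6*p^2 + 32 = (p - 4)*(p^2 - 2*p - 8) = (p - 4)^2*(p + 2)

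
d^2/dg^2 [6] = 0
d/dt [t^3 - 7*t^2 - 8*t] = 3*t^2 - 14*t - 8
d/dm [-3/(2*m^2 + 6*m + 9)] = 6*(2*m + 3)/(2*m^2 + 6*m + 9)^2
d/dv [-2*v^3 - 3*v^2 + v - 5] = -6*v^2 - 6*v + 1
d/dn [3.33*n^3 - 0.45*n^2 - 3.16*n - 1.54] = 9.99*n^2 - 0.9*n - 3.16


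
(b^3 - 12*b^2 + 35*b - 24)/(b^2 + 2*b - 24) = (b^3 - 12*b^2 + 35*b - 24)/(b^2 + 2*b - 24)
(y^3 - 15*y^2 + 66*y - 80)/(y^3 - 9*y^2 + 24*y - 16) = (y^3 - 15*y^2 + 66*y - 80)/(y^3 - 9*y^2 + 24*y - 16)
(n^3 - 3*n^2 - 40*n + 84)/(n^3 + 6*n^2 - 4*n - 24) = (n - 7)/(n + 2)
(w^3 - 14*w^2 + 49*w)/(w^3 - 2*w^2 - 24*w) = (-w^2 + 14*w - 49)/(-w^2 + 2*w + 24)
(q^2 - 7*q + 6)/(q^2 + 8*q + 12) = (q^2 - 7*q + 6)/(q^2 + 8*q + 12)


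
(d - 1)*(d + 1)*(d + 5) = d^3 + 5*d^2 - d - 5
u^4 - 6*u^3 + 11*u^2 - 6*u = u*(u - 3)*(u - 2)*(u - 1)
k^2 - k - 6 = (k - 3)*(k + 2)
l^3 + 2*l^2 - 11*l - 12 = (l - 3)*(l + 1)*(l + 4)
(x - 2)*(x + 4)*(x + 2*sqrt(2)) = x^3 + 2*x^2 + 2*sqrt(2)*x^2 - 8*x + 4*sqrt(2)*x - 16*sqrt(2)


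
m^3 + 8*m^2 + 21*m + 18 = (m + 2)*(m + 3)^2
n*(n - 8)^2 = n^3 - 16*n^2 + 64*n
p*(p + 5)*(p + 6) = p^3 + 11*p^2 + 30*p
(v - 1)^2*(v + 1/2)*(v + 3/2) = v^4 - 9*v^2/4 + v/2 + 3/4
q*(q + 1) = q^2 + q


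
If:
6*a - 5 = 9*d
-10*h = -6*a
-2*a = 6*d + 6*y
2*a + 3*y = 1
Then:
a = 2/3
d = -1/9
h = 2/5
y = -1/9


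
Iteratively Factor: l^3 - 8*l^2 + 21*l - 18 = (l - 3)*(l^2 - 5*l + 6) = (l - 3)^2*(l - 2)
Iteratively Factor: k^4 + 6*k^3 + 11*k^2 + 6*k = (k + 3)*(k^3 + 3*k^2 + 2*k) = k*(k + 3)*(k^2 + 3*k + 2) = k*(k + 1)*(k + 3)*(k + 2)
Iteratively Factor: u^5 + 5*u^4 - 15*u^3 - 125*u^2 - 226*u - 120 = (u + 3)*(u^4 + 2*u^3 - 21*u^2 - 62*u - 40) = (u - 5)*(u + 3)*(u^3 + 7*u^2 + 14*u + 8) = (u - 5)*(u + 1)*(u + 3)*(u^2 + 6*u + 8) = (u - 5)*(u + 1)*(u + 3)*(u + 4)*(u + 2)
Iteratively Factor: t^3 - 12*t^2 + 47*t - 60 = (t - 4)*(t^2 - 8*t + 15) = (t - 5)*(t - 4)*(t - 3)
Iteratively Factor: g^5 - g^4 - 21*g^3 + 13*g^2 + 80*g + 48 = (g - 3)*(g^4 + 2*g^3 - 15*g^2 - 32*g - 16) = (g - 3)*(g + 4)*(g^3 - 2*g^2 - 7*g - 4) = (g - 3)*(g + 1)*(g + 4)*(g^2 - 3*g - 4) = (g - 3)*(g + 1)^2*(g + 4)*(g - 4)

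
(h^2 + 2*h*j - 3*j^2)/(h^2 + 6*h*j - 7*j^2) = (h + 3*j)/(h + 7*j)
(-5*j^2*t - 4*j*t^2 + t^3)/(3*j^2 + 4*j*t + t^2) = t*(-5*j + t)/(3*j + t)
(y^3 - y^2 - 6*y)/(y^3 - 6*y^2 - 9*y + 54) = y*(y + 2)/(y^2 - 3*y - 18)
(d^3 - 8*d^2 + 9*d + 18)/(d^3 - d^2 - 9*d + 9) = (d^2 - 5*d - 6)/(d^2 + 2*d - 3)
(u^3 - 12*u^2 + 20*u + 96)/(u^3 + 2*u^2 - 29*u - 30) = (u^3 - 12*u^2 + 20*u + 96)/(u^3 + 2*u^2 - 29*u - 30)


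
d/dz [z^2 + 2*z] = 2*z + 2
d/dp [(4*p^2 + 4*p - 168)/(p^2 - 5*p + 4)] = 8*(-3*p^2 + 46*p - 103)/(p^4 - 10*p^3 + 33*p^2 - 40*p + 16)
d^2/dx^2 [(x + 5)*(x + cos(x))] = -(x + 5)*cos(x) - 2*sin(x) + 2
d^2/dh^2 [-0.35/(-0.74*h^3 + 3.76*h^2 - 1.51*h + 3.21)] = ((2.632 - 1.554*h)*(0.74*h^3 - 3.76*h^2 + 1.51*h - 3.21) + 0.35*(2.22*h^2 - 7.52*h + 1.51)*(4.44*h^2 - 15.04*h + 3.02))/(0.74*h^3 - 3.76*h^2 + 1.51*h - 3.21)^3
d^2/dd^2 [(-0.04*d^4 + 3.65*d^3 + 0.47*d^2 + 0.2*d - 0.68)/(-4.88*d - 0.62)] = (5.715456*d^4 - 171.908736*d^3 - 66.076128*d^2 - 8.41836*d + 33.236488)/(116.214272*d^3 + 44.294784*d^2 + 5.627616*d + 0.238328)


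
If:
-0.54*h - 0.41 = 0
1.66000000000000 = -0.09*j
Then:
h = -0.76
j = -18.44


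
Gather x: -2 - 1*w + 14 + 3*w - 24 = 2*w - 12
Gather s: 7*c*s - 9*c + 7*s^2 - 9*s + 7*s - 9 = -9*c + 7*s^2 + s*(7*c - 2) - 9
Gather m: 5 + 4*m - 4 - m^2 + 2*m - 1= -m^2 + 6*m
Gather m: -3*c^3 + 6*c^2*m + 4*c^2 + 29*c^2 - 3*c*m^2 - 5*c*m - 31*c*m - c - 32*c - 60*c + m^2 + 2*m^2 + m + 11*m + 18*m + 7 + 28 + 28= -3*c^3 + 33*c^2 - 93*c + m^2*(3 - 3*c) + m*(6*c^2 - 36*c + 30) + 63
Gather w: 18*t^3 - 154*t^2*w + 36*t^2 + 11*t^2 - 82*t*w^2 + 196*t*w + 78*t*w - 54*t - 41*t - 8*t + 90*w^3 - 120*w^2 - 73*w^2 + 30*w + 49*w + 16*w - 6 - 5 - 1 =18*t^3 + 47*t^2 - 103*t + 90*w^3 + w^2*(-82*t - 193) + w*(-154*t^2 + 274*t + 95) - 12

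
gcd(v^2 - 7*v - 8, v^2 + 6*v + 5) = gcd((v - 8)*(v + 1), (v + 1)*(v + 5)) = v + 1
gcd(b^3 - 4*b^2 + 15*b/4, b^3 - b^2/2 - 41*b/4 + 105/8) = b^2 - 4*b + 15/4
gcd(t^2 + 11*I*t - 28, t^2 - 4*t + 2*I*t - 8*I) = 1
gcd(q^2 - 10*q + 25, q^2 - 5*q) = q - 5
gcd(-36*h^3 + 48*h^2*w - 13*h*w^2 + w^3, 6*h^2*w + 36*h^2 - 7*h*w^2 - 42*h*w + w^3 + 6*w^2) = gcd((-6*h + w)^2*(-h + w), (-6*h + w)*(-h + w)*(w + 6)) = 6*h^2 - 7*h*w + w^2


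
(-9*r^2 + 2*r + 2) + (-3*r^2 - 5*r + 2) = -12*r^2 - 3*r + 4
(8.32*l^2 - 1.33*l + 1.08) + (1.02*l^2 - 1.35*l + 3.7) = 9.34*l^2 - 2.68*l + 4.78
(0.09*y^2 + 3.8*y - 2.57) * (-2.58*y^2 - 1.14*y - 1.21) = -0.2322*y^4 - 9.9066*y^3 + 2.1897*y^2 - 1.6682*y + 3.1097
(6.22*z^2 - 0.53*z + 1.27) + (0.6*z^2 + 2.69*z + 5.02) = 6.82*z^2 + 2.16*z + 6.29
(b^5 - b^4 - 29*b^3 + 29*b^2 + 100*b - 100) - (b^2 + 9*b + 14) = b^5 - b^4 - 29*b^3 + 28*b^2 + 91*b - 114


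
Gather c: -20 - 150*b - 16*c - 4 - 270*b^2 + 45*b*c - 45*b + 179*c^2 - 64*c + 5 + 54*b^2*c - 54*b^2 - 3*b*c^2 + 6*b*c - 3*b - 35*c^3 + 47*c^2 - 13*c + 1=-324*b^2 - 198*b - 35*c^3 + c^2*(226 - 3*b) + c*(54*b^2 + 51*b - 93) - 18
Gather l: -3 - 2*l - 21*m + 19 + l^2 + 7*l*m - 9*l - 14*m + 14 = l^2 + l*(7*m - 11) - 35*m + 30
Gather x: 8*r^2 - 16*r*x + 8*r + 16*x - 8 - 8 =8*r^2 + 8*r + x*(16 - 16*r) - 16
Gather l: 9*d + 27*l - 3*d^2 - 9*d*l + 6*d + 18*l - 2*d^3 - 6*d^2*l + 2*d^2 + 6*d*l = -2*d^3 - d^2 + 15*d + l*(-6*d^2 - 3*d + 45)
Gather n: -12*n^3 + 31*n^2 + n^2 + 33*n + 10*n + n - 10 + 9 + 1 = -12*n^3 + 32*n^2 + 44*n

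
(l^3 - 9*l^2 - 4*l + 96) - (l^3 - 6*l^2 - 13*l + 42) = -3*l^2 + 9*l + 54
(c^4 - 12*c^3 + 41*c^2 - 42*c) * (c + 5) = c^5 - 7*c^4 - 19*c^3 + 163*c^2 - 210*c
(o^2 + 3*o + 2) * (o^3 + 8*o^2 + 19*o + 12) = o^5 + 11*o^4 + 45*o^3 + 85*o^2 + 74*o + 24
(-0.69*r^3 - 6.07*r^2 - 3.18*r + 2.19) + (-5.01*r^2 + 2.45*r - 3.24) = -0.69*r^3 - 11.08*r^2 - 0.73*r - 1.05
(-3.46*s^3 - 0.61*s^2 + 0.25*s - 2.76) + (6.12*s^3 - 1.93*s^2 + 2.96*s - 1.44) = 2.66*s^3 - 2.54*s^2 + 3.21*s - 4.2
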